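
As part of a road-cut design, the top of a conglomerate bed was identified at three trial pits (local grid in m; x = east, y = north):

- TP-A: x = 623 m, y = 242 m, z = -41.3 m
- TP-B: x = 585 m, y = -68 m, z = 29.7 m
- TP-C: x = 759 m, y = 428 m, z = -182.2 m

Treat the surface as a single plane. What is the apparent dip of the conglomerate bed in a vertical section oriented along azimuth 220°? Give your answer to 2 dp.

Let the plane be z = a·x + b·y + c.
TP-B−TP-A: −38a − 310b = 71;  TP-C−TP-A: 136a + 186b = −140.9.
Solving gives a = −0.86837, b = −0.12259.
Unit vector along 220° is (sin 220°, cos 220°) = (-0.6428, -0.7660).
Slope in that direction = a·(-0.6428) + b·(-0.7660) = 0.65209.
Apparent dip = arctan|0.65209| = 33.11° (true dip is 41.3°, so apparent ≤ true as expected).

33.11°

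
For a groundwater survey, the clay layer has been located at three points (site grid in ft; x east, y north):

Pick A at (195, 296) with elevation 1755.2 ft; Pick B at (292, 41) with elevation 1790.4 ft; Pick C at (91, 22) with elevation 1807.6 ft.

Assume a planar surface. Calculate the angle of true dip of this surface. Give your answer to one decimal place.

Two edge vectors: Pick A→Pick B = (97, -255, 35.2), Pick A→Pick C = (-104, -274, 52.4).
Normal n = (Pick A→Pick B) × (Pick A→Pick C) = (-3717.2, -8743.6, -53098).
So ∂z/∂x = −n_x/n_z = −0.07001 and ∂z/∂y = −n_y/n_z = −0.16467.
Gradient magnitude |∇z| = √(a² + b²) = √(0.00490 + 0.02712) = 0.17893.
True dip = arctan(0.17893) = 10.1°, dipping toward NNE (azimuth ≈ 023°).

10.1°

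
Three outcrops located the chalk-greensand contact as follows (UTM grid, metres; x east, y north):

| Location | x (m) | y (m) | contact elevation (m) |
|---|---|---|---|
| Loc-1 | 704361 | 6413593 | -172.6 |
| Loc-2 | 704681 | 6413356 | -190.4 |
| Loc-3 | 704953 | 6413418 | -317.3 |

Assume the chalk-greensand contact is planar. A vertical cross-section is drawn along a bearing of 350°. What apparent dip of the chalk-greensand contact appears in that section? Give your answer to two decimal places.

Let the plane be z = a·x + b·y + c.
Loc-2−Loc-1: 320a − 237b = −17.8;  Loc-3−Loc-1: 592a − 175b = −144.7.
Solving gives a = −0.36984, b = −0.42426.
Unit vector along 350° is (sin 350°, cos 350°) = (-0.1736, 0.9848).
Slope in that direction = a·(-0.1736) + b·(0.9848) = −0.35359.
Apparent dip = arctan|0.35359| = 19.47° (true dip is 29.4°, so apparent ≤ true as expected).

19.47°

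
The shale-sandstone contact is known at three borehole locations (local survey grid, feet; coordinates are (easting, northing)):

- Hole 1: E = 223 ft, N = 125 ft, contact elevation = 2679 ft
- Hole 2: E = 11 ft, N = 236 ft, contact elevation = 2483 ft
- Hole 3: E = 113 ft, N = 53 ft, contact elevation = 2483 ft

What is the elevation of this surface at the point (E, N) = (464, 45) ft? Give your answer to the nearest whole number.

Two edge vectors: Hole 1→Hole 2 = (-212, 111, -196), Hole 1→Hole 3 = (-110, -72, -196).
Normal n = (Hole 1→Hole 2) × (Hole 1→Hole 3) = (-35868, -19992, 27474).
So ∂z/∂E = −n_x/n_z = 1.30553 and ∂z/∂N = −n_y/n_z = 0.72767.
Intercept c from Hole 1: 2679 − 291.13 − 90.96 = 2296.91.
At (464, 45): z = 605.8 + 32.7 + 2296.91 = 2935.4 ft.

2935 ft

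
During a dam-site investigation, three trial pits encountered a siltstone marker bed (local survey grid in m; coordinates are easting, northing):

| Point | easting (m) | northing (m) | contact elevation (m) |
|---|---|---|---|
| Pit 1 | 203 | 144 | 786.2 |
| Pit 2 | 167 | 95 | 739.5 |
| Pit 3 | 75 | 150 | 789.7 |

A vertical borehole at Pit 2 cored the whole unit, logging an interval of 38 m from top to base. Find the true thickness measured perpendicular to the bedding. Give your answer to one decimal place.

Two edge vectors: Pit 1→Pit 2 = (-36, -49, -46.7), Pit 1→Pit 3 = (-128, 6, 3.5).
Normal n = (Pit 1→Pit 2) × (Pit 1→Pit 3) = (108.7, 6103.6, -6488).
So ∂z/∂easting = −n_x/n_z = 0.01675 and ∂z/∂northing = −n_y/n_z = 0.94075.
|∇z| = √(a²+b²) = 0.94090, so dip δ = arctan(0.94090) = 43.26°.
True thickness = vertical thickness × cos δ = 38 × cos 43.26° = 27.7 m.

27.7 m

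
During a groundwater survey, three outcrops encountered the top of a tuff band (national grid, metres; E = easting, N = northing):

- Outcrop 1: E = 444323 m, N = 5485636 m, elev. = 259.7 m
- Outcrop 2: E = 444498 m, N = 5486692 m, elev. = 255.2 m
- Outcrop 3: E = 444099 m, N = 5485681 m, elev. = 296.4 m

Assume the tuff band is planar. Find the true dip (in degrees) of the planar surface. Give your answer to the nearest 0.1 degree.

9.1°

Two edge vectors: Outcrop 1→Outcrop 2 = (175, 1056, -4.5), Outcrop 1→Outcrop 3 = (-224, 45, 36.7).
Normal n = (Outcrop 1→Outcrop 2) × (Outcrop 1→Outcrop 3) = (38957.7, -5414.5, 244419).
So ∂z/∂E = −n_x/n_z = −0.15939 and ∂z/∂N = −n_y/n_z = 0.02215.
Gradient magnitude |∇z| = √(a² + b²) = √(0.02540 + 0.00049) = 0.16092.
True dip = arctan(0.16092) = 9.1°, dipping toward E (azimuth ≈ 098°).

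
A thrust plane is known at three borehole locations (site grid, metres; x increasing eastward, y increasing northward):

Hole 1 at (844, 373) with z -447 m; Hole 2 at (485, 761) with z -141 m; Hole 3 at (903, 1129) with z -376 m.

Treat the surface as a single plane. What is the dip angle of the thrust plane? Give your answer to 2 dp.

Two edge vectors: Hole 1→Hole 2 = (-359, 388, 306), Hole 1→Hole 3 = (59, 756, 71).
Normal n = (Hole 1→Hole 2) × (Hole 1→Hole 3) = (-203788, 43543, -294296).
So ∂z/∂x = −n_x/n_z = −0.69246 and ∂z/∂y = −n_y/n_z = 0.14796.
Gradient magnitude |∇z| = √(a² + b²) = √(0.47950 + 0.02189) = 0.70809.
True dip = arctan(0.70809) = 35.30°, dipping toward ESE (azimuth ≈ 102°).

35.30°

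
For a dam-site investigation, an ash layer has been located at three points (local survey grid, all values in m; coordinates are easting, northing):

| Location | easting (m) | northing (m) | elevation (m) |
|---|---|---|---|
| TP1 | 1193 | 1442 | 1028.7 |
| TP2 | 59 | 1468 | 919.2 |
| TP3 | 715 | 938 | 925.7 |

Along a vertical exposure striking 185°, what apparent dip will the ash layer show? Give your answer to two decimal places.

6.76°

Two edge vectors: TP1→TP2 = (-1134, 26, -109.5), TP1→TP3 = (-478, -504, -103).
Normal n = (TP1→TP2) × (TP1→TP3) = (-57866, -64461, 583964).
So ∂z/∂easting = −n_x/n_z = 0.09909 and ∂z/∂northing = −n_y/n_z = 0.11039.
Unit vector along 185° is (sin 185°, cos 185°) = (-0.0872, -0.9962).
Slope in that direction = a·(-0.0872) + b·(-0.9962) = −0.11860.
Apparent dip = arctan|0.11860| = 6.76° (true dip is 8.4°, so apparent ≤ true as expected).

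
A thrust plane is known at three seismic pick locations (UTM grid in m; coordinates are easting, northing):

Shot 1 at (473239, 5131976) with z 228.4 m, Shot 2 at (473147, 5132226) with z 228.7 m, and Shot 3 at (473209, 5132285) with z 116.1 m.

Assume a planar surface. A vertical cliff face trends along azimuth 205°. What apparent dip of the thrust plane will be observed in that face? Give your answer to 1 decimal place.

Let the plane be z = a·easting + b·northing + c.
Shot 2−Shot 1: −92a + 250b = 0.3;  Shot 3−Shot 1: −30a + 309b = −112.3.
Solving gives a = −1.34593, b = −0.49410.
Unit vector along 205° is (sin 205°, cos 205°) = (-0.4226, -0.9063).
Slope in that direction = a·(-0.4226) + b·(-0.9063) = 1.01663.
Apparent dip = arctan|1.01663| = 45.5° (true dip is 55.1°, so apparent ≤ true as expected).

45.5°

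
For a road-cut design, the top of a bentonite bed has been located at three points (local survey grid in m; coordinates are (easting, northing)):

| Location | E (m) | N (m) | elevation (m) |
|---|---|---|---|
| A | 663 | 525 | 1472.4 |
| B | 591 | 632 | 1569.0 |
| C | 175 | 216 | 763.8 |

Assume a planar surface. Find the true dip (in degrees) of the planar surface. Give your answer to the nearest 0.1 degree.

55.5°

Let the plane be z = a·E + b·N + c.
B−A: −72a + 107b = 96.6;  C−A: −488a − 309b = −708.6.
Solving gives a = 0.61736, b = 1.31822.
Gradient magnitude |∇z| = √(a² + b²) = √(0.38113 + 1.73771) = 1.45562.
True dip = arctan(1.45562) = 55.5°, dipping toward SSW (azimuth ≈ 205°).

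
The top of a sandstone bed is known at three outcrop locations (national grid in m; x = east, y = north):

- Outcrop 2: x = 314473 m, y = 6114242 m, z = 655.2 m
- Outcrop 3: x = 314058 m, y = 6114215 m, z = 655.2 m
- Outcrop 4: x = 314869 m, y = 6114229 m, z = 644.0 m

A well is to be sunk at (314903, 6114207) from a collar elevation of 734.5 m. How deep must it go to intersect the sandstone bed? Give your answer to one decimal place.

Two edge vectors: Outcrop 2→Outcrop 3 = (-415, -27, 0), Outcrop 2→Outcrop 4 = (396, -13, -11.2).
Normal n = (Outcrop 2→Outcrop 3) × (Outcrop 2→Outcrop 4) = (302.4, -4648, 16087).
So ∂z/∂x = −n_x/n_z = −0.018797787 and ∂z/∂y = −n_y/n_z = 0.288928949.
Intercept c from Outcrop 2: 655.2 + 5911.40 − 1766581.51 = −1760014.92.
At (314903, 6114207): z_contact = −5919.48 + 1766571.40 − 1760014.92 = 637.00 m.
Depth below ground = 734.5 − 637.00 = 97.5 m.

97.5 m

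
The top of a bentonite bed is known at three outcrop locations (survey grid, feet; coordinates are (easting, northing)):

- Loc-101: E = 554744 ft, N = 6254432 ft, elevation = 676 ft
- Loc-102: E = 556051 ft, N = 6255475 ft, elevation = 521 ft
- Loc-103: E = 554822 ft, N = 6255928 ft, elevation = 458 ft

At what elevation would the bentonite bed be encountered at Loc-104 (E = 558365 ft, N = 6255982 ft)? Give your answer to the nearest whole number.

442 ft

Two edge vectors: Loc-101→Loc-102 = (1307, 1043, -155), Loc-101→Loc-103 = (78, 1496, -218).
Normal n = (Loc-101→Loc-102) × (Loc-101→Loc-103) = (4506, 272836, 1873918).
So ∂z/∂E = −n_x/n_z = −0.00240459 and ∂z/∂N = −n_y/n_z = −0.14559655.
Intercept c from Loc-101: 676 + 1333.93 + 910623.74 = 912633.67.
At (558365, 6255982): z = −1342.6 − 910849.4 + 912633.67 = 441.6 ft.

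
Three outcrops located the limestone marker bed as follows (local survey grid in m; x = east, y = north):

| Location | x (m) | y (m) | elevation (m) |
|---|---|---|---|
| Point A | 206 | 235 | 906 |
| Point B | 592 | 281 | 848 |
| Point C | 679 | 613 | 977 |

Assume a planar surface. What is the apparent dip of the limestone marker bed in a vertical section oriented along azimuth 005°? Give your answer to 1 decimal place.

Two edge vectors: Point A→Point B = (386, 46, -58), Point A→Point C = (473, 378, 71).
Normal n = (Point A→Point B) × (Point A→Point C) = (25190, -54840, 124150).
So ∂z/∂x = −n_x/n_z = −0.20290 and ∂z/∂y = −n_y/n_z = 0.44172.
Unit vector along 005° is (sin 5°, cos 5°) = (0.0872, 0.9962).
Slope in that direction = a·(0.0872) + b·(0.9962) = 0.42236.
Apparent dip = arctan|0.42236| = 22.9° (true dip is 25.9°, so apparent ≤ true as expected).

22.9°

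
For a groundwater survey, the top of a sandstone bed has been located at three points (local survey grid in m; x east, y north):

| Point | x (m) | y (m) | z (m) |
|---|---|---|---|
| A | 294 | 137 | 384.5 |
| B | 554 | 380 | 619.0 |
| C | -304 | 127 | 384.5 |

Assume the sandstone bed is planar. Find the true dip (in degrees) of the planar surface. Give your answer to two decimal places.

Two edge vectors: A→B = (260, 243, 234.5), A→C = (-598, -10, 0).
Normal n = (A→B) × (A→C) = (2345, -140231, 142714).
So ∂z/∂x = −n_x/n_z = −0.01643 and ∂z/∂y = −n_y/n_z = 0.98260.
Gradient magnitude |∇z| = √(a² + b²) = √(0.00027 + 0.96551) = 0.98274.
True dip = arctan(0.98274) = 44.50°, dipping toward S (azimuth ≈ 179°).

44.50°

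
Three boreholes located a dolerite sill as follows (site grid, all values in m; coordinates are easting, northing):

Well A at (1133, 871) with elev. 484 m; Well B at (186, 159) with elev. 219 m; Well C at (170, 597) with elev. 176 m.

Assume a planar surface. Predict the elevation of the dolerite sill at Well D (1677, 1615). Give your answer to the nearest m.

Two edge vectors: Well A→Well B = (-947, -712, -265), Well A→Well C = (-963, -274, -308).
Normal n = (Well A→Well B) × (Well A→Well C) = (146686, -36481, -426178).
So ∂z/∂easting = −n_x/n_z = 0.34419 and ∂z/∂northing = −n_y/n_z = −0.08560.
Intercept c from Well A: 484 − 389.97 + 74.56 = 168.59.
At (1677, 1615): z = 577.2 − 138.2 + 168.59 = 607.6 m.

608 m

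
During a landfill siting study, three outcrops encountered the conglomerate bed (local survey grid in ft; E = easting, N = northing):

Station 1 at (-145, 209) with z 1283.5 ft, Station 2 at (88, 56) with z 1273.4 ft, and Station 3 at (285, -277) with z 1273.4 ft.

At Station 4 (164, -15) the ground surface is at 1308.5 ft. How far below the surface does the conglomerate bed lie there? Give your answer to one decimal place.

37.5 ft

Let the plane be z = a·E + b·N + c.
Station 2−Station 1: 233a − 153b = −10.1;  Station 3−Station 1: 430a − 486b = −10.1.
Solving gives a = −0.07088, b = −0.04193.
Then c = 1283.5 − a·-145 − b·209 = 1281.99.
At (164, -15): z_contact = −11.62 + 0.63 + 1281.99 = 1270.99 ft.
Depth below ground = 1308.5 − 1270.99 = 37.5 ft.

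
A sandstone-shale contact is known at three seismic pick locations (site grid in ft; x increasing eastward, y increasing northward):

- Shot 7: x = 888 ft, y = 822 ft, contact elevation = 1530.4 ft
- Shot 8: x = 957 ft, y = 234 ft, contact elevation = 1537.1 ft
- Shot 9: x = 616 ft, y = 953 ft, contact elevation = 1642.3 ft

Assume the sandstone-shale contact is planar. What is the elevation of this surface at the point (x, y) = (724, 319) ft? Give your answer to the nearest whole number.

1635 ft

Two edge vectors: Shot 7→Shot 8 = (69, -588, 6.7), Shot 7→Shot 9 = (-272, 131, 111.9).
Normal n = (Shot 7→Shot 8) × (Shot 7→Shot 9) = (-66674.9, -9543.5, -150897).
So ∂z/∂x = −n_x/n_z = −0.44186 and ∂z/∂y = −n_y/n_z = −0.06325.
Intercept c from Shot 7: 1530.4 + 392.37 + 51.99 = 1974.76.
At (724, 319): z = −319.9 − 20.2 + 1974.76 = 1634.7 ft.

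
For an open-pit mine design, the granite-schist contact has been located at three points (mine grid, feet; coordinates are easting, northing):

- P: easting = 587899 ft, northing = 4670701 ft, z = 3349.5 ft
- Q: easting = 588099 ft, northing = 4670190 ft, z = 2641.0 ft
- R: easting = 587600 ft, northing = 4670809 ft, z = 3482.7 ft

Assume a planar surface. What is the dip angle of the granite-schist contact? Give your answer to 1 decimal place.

54.7°

Let the plane be z = a·easting + b·northing + c.
Q−P: 200a − 511b = −708.5;  R−P: −299a + 108b = 133.2.
Solving gives a = 0.06443, b = 1.41172.
Gradient magnitude |∇z| = √(a² + b²) = √(0.00415 + 1.99294) = 1.41318.
True dip = arctan(1.41318) = 54.7°, dipping toward S (azimuth ≈ 183°).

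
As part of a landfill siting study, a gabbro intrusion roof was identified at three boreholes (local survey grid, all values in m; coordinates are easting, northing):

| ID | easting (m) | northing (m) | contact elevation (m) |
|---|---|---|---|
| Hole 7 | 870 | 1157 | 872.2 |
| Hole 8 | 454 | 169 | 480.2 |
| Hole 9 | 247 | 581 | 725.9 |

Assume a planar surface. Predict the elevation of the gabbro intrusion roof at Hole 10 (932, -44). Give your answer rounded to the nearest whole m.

273 m

Two edge vectors: Hole 7→Hole 8 = (-416, -988, -392), Hole 7→Hole 9 = (-623, -576, -146.3).
Normal n = (Hole 7→Hole 8) × (Hole 7→Hole 9) = (-81247.6, 183355.2, -375908).
So ∂z/∂easting = −n_x/n_z = −0.21614 and ∂z/∂northing = −n_y/n_z = 0.48777.
Intercept c from Hole 7: 872.2 + 188.04 − 564.35 = 495.89.
At (932, -44): z = −201.4 − 21.5 + 495.89 = 273.0 m.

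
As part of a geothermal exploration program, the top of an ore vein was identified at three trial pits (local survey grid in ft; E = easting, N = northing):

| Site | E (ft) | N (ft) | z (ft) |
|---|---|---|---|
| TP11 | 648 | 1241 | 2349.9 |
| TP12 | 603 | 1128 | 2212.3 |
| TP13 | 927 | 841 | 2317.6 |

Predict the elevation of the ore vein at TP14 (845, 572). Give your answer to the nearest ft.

2016 ft

Two edge vectors: TP11→TP12 = (-45, -113, -137.6), TP11→TP13 = (279, -400, -32.3).
Normal n = (TP11→TP12) × (TP11→TP13) = (-51390.1, -39843.9, 49527).
So ∂z/∂E = −n_x/n_z = 1.03762 and ∂z/∂N = −n_y/n_z = 0.80449.
Intercept c from TP11: 2349.9 − 672.38 − 998.37 = 679.15.
At (845, 572): z = 876.8 + 460.2 + 679.15 = 2016.1 ft.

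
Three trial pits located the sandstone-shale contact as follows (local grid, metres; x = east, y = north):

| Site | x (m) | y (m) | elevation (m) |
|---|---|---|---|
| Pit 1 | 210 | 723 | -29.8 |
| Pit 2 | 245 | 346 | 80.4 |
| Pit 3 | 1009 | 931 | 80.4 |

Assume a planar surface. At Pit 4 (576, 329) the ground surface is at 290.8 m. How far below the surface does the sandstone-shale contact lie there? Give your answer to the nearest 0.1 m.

136.6 m

Let the plane be z = a·x + b·y + c.
Pit 2−Pit 1: 35a − 377b = 110.2;  Pit 3−Pit 1: 799a + 208b = 110.2.
Solving gives a = 0.208967, b = −0.272908.
Then c = -29.8 − a·210 − b·723 = 123.63.
At (576, 329): z_contact = 120.37 − 89.79 + 123.63 = 154.21 m.
Depth below ground = 290.8 − 154.21 = 136.6 m.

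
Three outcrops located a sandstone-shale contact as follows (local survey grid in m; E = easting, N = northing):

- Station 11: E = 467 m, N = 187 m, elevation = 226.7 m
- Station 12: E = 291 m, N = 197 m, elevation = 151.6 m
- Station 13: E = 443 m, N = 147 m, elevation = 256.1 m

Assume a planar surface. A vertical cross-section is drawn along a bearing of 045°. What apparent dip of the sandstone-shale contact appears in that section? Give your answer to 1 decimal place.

22.5°

Two edge vectors: Station 11→Station 12 = (-176, 10, -75.1), Station 11→Station 13 = (-24, -40, 29.4).
Normal n = (Station 11→Station 12) × (Station 11→Station 13) = (-2710, 6976.8, 7280).
So ∂z/∂E = −n_x/n_z = 0.37225 and ∂z/∂N = −n_y/n_z = −0.95835.
Unit vector along 045° is (sin 45°, cos 45°) = (0.7071, 0.7071).
Slope in that direction = a·(0.7071) + b·(0.7071) = −0.41443.
Apparent dip = arctan|0.41443| = 22.5° (true dip is 45.8°, so apparent ≤ true as expected).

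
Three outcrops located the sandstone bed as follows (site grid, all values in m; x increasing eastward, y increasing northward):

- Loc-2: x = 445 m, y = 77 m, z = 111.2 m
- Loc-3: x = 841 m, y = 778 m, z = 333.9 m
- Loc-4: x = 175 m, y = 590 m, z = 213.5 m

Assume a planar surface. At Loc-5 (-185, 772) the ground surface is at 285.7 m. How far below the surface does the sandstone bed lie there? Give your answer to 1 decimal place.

64.5 m

Two edge vectors: Loc-2→Loc-3 = (396, 701, 222.7), Loc-2→Loc-4 = (-270, 513, 102.3).
Normal n = (Loc-2→Loc-3) × (Loc-2→Loc-4) = (-42532.8, -100639.8, 392418).
So ∂z/∂x = −n_x/n_z = 0.10839 and ∂z/∂y = −n_y/n_z = 0.25646.
Intercept c from Loc-2: 111.2 − 48.23 − 19.75 = 43.22.
At (-185, 772): z_contact = −20.05 + 197.99 + 43.22 = 221.16 m.
Depth below ground = 285.7 − 221.16 = 64.5 m.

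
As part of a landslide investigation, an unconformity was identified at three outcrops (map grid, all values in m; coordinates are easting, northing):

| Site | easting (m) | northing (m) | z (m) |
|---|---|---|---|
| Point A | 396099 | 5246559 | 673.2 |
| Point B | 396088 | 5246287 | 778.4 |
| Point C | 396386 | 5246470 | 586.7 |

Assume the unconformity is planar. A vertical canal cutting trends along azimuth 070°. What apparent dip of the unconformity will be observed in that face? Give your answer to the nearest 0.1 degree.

27.4°

Two edge vectors: Point A→Point B = (-11, -272, 105.2), Point A→Point C = (287, -89, -86.5).
Normal n = (Point A→Point B) × (Point A→Point C) = (32890.8, 29240.9, 79043).
So ∂z/∂easting = −n_x/n_z = −0.41611 and ∂z/∂northing = −n_y/n_z = −0.36994.
Unit vector along 070° is (sin 70°, cos 70°) = (0.9397, 0.3420).
Slope in that direction = a·(0.9397) + b·(0.3420) = −0.51754.
Apparent dip = arctan|0.51754| = 27.4° (true dip is 29.1°, so apparent ≤ true as expected).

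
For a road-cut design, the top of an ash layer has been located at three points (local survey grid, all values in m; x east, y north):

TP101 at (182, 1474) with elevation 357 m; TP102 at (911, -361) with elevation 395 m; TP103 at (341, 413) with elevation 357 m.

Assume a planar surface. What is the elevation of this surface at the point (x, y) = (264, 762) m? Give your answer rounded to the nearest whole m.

Two edge vectors: TP101→TP102 = (729, -1835, 38), TP101→TP103 = (159, -1061, 0).
Normal n = (TP101→TP102) × (TP101→TP103) = (40318, 6042, -481704).
So ∂z/∂x = −n_x/n_z = 0.08370 and ∂z/∂y = −n_y/n_z = 0.01254.
Intercept c from TP101: 357 − 15.23 − 18.49 = 323.28.
At (264, 762): z = 22.1 + 9.6 + 323.28 = 354.9 m.

355 m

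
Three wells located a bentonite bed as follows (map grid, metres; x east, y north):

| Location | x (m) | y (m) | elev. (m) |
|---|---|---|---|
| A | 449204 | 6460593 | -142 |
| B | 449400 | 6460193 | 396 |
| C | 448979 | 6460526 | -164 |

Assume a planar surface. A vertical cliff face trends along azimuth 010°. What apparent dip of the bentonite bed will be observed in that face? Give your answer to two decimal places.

Let the plane be z = a·x + b·y + c.
B−A: 196a − 400b = 538;  C−A: −225a − 67b = −22.
Solving gives a = 0.43484, b = −1.13193.
Unit vector along 010° is (sin 10°, cos 10°) = (0.1736, 0.9848).
Slope in that direction = a·(0.1736) + b·(0.9848) = −1.03922.
Apparent dip = arctan|1.03922| = 46.10° (true dip is 50.5°, so apparent ≤ true as expected).

46.10°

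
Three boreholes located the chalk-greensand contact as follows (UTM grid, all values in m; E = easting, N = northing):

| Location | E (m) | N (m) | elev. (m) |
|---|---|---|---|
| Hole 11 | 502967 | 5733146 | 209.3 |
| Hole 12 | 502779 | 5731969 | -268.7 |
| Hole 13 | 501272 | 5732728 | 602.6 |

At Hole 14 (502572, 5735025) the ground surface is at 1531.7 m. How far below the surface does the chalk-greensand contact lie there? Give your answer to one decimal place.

318.9 m

Two edge vectors: Hole 11→Hole 12 = (-188, -1177, -478), Hole 11→Hole 13 = (-1695, -418, 393.3).
Normal n = (Hole 11→Hole 12) × (Hole 11→Hole 13) = (-662718.1, 884150.4, -1916431).
So ∂z/∂E = −n_x/n_z = −0.345808485 and ∂z/∂N = −n_y/n_z = 0.461352587.
Intercept c from Hole 11: 209.3 + 173930.26 − 2645001.74 = −2470862.18.
At (502572, 5735025): z_contact = −173793.66 + 2645868.62 − 2470862.18 = 1212.78 m.
Depth below ground = 1531.7 − 1212.78 = 318.9 m.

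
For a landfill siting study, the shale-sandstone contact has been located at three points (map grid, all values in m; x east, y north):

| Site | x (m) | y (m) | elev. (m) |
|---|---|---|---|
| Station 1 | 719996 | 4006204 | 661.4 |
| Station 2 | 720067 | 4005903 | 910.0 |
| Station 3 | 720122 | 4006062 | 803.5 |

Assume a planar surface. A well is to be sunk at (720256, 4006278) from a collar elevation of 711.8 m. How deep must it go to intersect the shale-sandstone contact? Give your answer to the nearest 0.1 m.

Two edge vectors: Station 1→Station 2 = (71, -301, 248.6), Station 1→Station 3 = (126, -142, 142.1).
Normal n = (Station 1→Station 2) × (Station 1→Station 3) = (-7470.9, 21234.5, 27844).
So ∂z/∂x = −n_x/n_z = 0.268312742 and ∂z/∂y = −n_y/n_z = −0.762623905.
Intercept c from Station 1: 661.4 − 193184.10 + 3055226.94 = 2862704.24.
At (720256, 4006278): z_contact = 193253.86 − 3055283.37 + 2862704.24 = 674.73 m.
Depth below ground = 711.8 − 674.73 = 37.1 m.

37.1 m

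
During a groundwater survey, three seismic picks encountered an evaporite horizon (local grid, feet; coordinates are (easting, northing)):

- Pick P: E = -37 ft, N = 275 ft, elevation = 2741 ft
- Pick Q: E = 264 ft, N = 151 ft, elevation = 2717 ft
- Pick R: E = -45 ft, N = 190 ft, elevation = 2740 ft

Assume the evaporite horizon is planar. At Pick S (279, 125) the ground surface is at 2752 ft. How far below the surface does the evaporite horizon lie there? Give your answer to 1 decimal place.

Two edge vectors: Pick P→Pick Q = (301, -124, -24), Pick P→Pick R = (-8, -85, -1).
Normal n = (Pick P→Pick Q) × (Pick P→Pick R) = (-1916, 493, -26577).
So ∂z/∂E = −n_x/n_z = −0.07209 and ∂z/∂N = −n_y/n_z = 0.01855.
Intercept c from Pick P: 2741 − 2.67 − 5.10 = 2733.23.
At (279, 125): z_contact = −20.11 + 2.32 + 2733.23 = 2715.44 ft.
Depth below ground = 2752 − 2715.44 = 36.6 ft.

36.6 ft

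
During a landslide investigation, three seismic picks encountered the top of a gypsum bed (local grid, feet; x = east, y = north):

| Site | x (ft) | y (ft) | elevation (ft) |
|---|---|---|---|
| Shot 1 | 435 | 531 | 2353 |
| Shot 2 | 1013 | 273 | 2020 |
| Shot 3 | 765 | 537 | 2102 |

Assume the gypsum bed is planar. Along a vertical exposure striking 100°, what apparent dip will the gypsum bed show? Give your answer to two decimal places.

Let the plane be z = a·x + b·y + c.
Shot 2−Shot 1: 578a − 258b = −333;  Shot 3−Shot 1: 330a + 6b = −251.
Solving gives a = −0.75339, b = −0.39712.
Unit vector along 100° is (sin 100°, cos 100°) = (0.9848, -0.1736).
Slope in that direction = a·(0.9848) + b·(-0.1736) = −0.67298.
Apparent dip = arctan|0.67298| = 33.94° (true dip is 40.4°, so apparent ≤ true as expected).

33.94°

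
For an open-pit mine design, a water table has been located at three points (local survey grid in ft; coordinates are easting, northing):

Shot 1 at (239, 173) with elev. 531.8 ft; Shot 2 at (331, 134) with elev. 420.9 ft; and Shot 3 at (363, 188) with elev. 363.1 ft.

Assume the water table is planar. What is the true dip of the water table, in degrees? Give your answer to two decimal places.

Let the plane be z = a·easting + b·northing + c.
Shot 2−Shot 1: 92a − 39b = −110.9;  Shot 3−Shot 1: 124a + 15b = −168.7.
Solving gives a = −1.32606, b = −0.28456.
Gradient magnitude |∇z| = √(a² + b²) = √(1.75844 + 0.08097) = 1.35625.
True dip = arctan(1.35625) = 53.60°, dipping toward ENE (azimuth ≈ 078°).

53.60°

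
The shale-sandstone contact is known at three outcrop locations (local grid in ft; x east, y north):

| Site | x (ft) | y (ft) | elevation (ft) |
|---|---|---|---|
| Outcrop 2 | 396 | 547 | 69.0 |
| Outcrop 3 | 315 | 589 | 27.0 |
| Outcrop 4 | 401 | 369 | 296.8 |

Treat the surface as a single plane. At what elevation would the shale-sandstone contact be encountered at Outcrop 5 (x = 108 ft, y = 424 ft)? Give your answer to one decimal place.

Let the plane be z = a·x + b·y + c.
Outcrop 3−Outcrop 2: −81a + 42b = −42;  Outcrop 4−Outcrop 2: 5a − 178b = 227.8.
Solving gives a = −0.14721, b = −1.28391.
Then c = 69 − a·396 − b·547 = 829.60.
At (108, 424): z = −15.9 − 544.4 + 829.60 = 269.3 ft.

269.3 ft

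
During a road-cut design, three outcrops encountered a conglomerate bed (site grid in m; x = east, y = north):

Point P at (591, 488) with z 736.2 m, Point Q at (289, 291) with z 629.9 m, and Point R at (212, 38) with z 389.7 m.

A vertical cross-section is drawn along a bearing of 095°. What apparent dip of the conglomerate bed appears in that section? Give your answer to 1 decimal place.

Two edge vectors: Point P→Point Q = (-302, -197, -106.3), Point P→Point R = (-379, -450, -346.5).
Normal n = (Point P→Point Q) × (Point P→Point R) = (20425.5, -64355.3, 61237).
So ∂z/∂x = −n_x/n_z = −0.33355 and ∂z/∂y = −n_y/n_z = 1.05092.
Unit vector along 095° is (sin 95°, cos 95°) = (0.9962, -0.0872).
Slope in that direction = a·(0.9962) + b·(-0.0872) = −0.42387.
Apparent dip = arctan|0.42387| = 23.0° (true dip is 47.8°, so apparent ≤ true as expected).

23.0°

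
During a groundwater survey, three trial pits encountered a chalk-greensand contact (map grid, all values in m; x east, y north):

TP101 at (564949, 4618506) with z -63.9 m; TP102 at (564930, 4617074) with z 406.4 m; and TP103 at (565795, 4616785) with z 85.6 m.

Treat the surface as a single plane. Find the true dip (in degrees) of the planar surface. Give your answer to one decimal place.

Two edge vectors: TP101→TP102 = (-19, -1432, 470.3), TP101→TP103 = (846, -1721, 149.5).
Normal n = (TP101→TP102) × (TP101→TP103) = (595302.3, 400714.3, 1244171).
So ∂z/∂x = −n_x/n_z = −0.47847 and ∂z/∂y = −n_y/n_z = −0.32207.
Gradient magnitude |∇z| = √(a² + b²) = √(0.22894 + 0.10373) = 0.57677.
True dip = arctan(0.57677) = 30.0°, dipping toward NE (azimuth ≈ 056°).

30.0°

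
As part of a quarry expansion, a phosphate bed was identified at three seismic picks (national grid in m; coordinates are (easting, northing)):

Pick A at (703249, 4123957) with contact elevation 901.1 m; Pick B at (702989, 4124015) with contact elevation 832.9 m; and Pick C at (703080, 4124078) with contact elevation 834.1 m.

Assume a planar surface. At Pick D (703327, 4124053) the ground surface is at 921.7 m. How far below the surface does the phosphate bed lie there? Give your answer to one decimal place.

31.0 m

Let the plane be z = a·E + b·N + c.
Pick B−Pick A: −260a + 58b = −68.2;  Pick C−Pick A: −169a + 121b = −67.
Solving gives a = 0.201597562, b = −0.272148860.
Then c = 901.1 − a·703249 − b·4123957 = 981458.01.
At (703327, 4124053): z_contact = 141789.01 − 1122356.32 + 981458.01 = 890.70 m.
Depth below ground = 921.7 − 890.70 = 31.0 m.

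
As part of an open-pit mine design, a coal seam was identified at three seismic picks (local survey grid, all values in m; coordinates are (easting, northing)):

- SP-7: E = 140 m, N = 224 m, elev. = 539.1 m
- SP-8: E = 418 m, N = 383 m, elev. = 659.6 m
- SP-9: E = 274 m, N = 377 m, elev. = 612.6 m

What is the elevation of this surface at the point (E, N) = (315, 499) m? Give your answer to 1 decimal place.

Let the plane be z = a·E + b·N + c.
SP-8−SP-7: 278a + 159b = 120.5;  SP-9−SP-7: 134a + 153b = 73.5.
Solving gives a = 0.31798, b = 0.20190.
Then c = 539.1 − a·140 − b·224 = 449.36.
At (315, 499): z = 100.2 + 100.7 + 449.36 = 650.3 m.

650.3 m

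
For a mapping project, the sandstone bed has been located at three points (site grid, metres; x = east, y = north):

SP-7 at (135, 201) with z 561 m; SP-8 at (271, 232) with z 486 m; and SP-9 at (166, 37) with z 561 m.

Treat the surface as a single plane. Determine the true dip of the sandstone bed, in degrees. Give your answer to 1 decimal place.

Let the plane be z = a·x + b·y + c.
SP-8−SP-7: 136a + 31b = −75;  SP-9−SP-7: 31a − 164b = 0.
Solving gives a = −0.52869, b = −0.09994.
Gradient magnitude |∇z| = √(a² + b²) = √(0.27951 + 0.00999) = 0.53805.
True dip = arctan(0.53805) = 28.3°, dipping toward E (azimuth ≈ 079°).

28.3°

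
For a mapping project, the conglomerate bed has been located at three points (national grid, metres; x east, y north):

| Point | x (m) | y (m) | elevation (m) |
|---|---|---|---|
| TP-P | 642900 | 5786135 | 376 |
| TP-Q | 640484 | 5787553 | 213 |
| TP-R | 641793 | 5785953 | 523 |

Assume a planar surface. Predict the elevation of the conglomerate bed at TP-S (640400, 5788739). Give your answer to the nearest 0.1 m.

-95.6 m

Let the plane be z = a·x + b·y + c.
TP-Q−TP-P: −2416a + 1418b = −163;  TP-R−TP-P: −1107a − 182b = 147.
Solving gives a = −0.088970150, b = −0.266538704.
Then c = 376 − a·642900 − b·5786135 = 1599803.83.
At (640400, 5788739): z = −56976.5 − 1542923.0 + 1599803.83 = -95.6 m.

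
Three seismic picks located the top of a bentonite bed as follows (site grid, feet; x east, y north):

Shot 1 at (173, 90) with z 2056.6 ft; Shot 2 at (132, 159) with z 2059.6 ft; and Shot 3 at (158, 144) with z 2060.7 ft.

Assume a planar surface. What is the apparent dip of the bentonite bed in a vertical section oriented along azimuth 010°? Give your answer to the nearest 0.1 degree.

6.9°

Let the plane be z = a·x + b·y + c.
Shot 2−Shot 1: −41a + 69b = 3;  Shot 3−Shot 1: −15a + 54b = 4.1.
Solving gives a = 0.10254, b = 0.10441.
Unit vector along 010° is (sin 10°, cos 10°) = (0.1736, 0.9848).
Slope in that direction = a·(0.1736) + b·(0.9848) = 0.12063.
Apparent dip = arctan|0.12063| = 6.9° (true dip is 8.3°, so apparent ≤ true as expected).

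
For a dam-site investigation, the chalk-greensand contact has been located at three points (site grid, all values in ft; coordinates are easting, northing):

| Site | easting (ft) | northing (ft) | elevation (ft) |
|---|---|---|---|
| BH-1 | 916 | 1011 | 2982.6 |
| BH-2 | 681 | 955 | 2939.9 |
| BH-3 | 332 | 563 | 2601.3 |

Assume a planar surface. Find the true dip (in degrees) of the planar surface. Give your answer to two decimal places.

Two edge vectors: BH-1→BH-2 = (-235, -56, -42.7), BH-1→BH-3 = (-584, -448, -381.3).
Normal n = (BH-1→BH-2) × (BH-1→BH-3) = (2223.2, -64668.7, 72576).
So ∂z/∂easting = −n_x/n_z = −0.03063 and ∂z/∂northing = −n_y/n_z = 0.89105.
Gradient magnitude |∇z| = √(a² + b²) = √(0.00094 + 0.79397) = 0.89157.
True dip = arctan(0.89157) = 41.72°, dipping toward S (azimuth ≈ 178°).

41.72°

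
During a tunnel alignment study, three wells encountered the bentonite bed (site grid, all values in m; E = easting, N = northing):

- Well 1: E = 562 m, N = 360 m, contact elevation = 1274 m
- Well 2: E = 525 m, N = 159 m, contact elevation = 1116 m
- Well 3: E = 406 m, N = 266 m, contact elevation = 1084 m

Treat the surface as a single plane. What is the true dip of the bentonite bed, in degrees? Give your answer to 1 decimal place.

46.4°

Let the plane be z = a·E + b·N + c.
Well 2−Well 1: −37a − 201b = −158;  Well 3−Well 1: −156a − 94b = −190.
Solving gives a = 0.83715, b = 0.63197.
Gradient magnitude |∇z| = √(a² + b²) = √(0.70082 + 0.39938) = 1.04890.
True dip = arctan(1.04890) = 46.4°, dipping toward SW (azimuth ≈ 233°).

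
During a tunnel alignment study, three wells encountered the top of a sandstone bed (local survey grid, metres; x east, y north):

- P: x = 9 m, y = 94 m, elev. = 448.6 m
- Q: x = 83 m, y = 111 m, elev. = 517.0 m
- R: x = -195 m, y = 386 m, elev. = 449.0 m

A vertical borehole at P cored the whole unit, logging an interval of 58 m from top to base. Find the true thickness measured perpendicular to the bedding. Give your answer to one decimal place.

41.6 m

Let the plane be z = a·x + b·y + c.
Q−P: 74a + 17b = 68.4;  R−P: −204a + 292b = 0.4.
Solving gives a = 0.79622, b = 0.55763.
|∇z| = √(a²+b²) = 0.97207, so dip δ = arctan(0.97207) = 44.19°.
True thickness = vertical thickness × cos δ = 58 × cos 44.19° = 41.6 m.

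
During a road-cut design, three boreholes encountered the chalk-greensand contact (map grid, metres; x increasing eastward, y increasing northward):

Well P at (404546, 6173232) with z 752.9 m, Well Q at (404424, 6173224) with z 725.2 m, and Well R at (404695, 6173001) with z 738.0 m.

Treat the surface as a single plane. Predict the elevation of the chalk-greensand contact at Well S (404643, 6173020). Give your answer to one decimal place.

Let the plane be z = a·x + b·y + c.
Well Q−Well P: −122a − 8b = −27.7;  Well R−Well P: 149a − 231b = −14.9.
Solving gives a = 0.213777490, b = 0.202393273.
Then c = 752.9 − a·404546 − b·6173232 = −1335150.56.
At (404643, 6173020): z = 86503.6 + 1249377.7 − 1335150.56 = 730.7 m.

730.7 m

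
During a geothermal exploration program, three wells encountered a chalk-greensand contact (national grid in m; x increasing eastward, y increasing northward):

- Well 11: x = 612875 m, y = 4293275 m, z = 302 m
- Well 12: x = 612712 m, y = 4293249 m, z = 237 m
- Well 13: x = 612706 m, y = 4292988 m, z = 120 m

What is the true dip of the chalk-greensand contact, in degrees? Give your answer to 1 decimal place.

Let the plane be z = a·x + b·y + c.
Well 12−Well 11: −163a − 26b = −65;  Well 13−Well 11: −169a − 287b = −182.
Solving gives a = 0.32847, b = 0.44072.
Gradient magnitude |∇z| = √(a² + b²) = √(0.10789 + 0.19424) = 0.54967.
True dip = arctan(0.54967) = 28.8°, dipping toward SW (azimuth ≈ 217°).

28.8°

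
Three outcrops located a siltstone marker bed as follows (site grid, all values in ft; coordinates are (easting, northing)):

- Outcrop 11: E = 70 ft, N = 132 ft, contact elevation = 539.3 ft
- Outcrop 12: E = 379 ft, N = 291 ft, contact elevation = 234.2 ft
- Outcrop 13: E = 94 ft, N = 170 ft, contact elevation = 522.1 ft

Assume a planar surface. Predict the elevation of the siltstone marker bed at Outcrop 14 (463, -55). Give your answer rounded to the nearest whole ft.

53 ft

Two edge vectors: Outcrop 11→Outcrop 12 = (309, 159, -305.1), Outcrop 11→Outcrop 13 = (24, 38, -17.2).
Normal n = (Outcrop 11→Outcrop 12) × (Outcrop 11→Outcrop 13) = (8859, -2007.6, 7926).
So ∂z/∂E = −n_x/n_z = −1.11771 and ∂z/∂N = −n_y/n_z = 0.25329.
Intercept c from Outcrop 11: 539.3 + 78.24 − 33.43 = 584.11.
At (463, -55): z = −517.5 − 13.9 + 584.11 = 52.7 ft.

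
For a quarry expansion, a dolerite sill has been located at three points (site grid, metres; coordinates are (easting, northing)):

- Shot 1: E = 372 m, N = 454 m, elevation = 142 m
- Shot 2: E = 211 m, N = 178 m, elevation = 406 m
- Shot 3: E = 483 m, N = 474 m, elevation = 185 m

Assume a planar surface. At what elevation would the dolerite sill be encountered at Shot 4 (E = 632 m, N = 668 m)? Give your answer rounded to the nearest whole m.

22 m

Two edge vectors: Shot 1→Shot 2 = (-161, -276, 264), Shot 1→Shot 3 = (111, 20, 43).
Normal n = (Shot 1→Shot 2) × (Shot 1→Shot 3) = (-17148, 36227, 27416).
So ∂z/∂E = −n_x/n_z = 0.62547 and ∂z/∂N = −n_y/n_z = −1.32138.
Intercept c from Shot 1: 142 − 232.68 + 599.91 = 509.23.
At (632, 668): z = 395.3 − 882.7 + 509.23 = 21.8 m.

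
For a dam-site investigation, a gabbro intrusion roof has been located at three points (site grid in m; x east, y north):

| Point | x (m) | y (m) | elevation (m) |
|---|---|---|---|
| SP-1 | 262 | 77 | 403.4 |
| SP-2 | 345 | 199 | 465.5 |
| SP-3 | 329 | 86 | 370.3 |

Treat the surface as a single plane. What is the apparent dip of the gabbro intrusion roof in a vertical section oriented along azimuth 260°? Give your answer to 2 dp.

Let the plane be z = a·x + b·y + c.
SP-2−SP-1: 83a + 122b = 62.1;  SP-3−SP-1: 67a + 9b = −33.1.
Solving gives a = −0.61897, b = 0.93012.
Unit vector along 260° is (sin 260°, cos 260°) = (-0.9848, -0.1736).
Slope in that direction = a·(-0.9848) + b·(-0.1736) = 0.44805.
Apparent dip = arctan|0.44805| = 24.13° (true dip is 48.2°, so apparent ≤ true as expected).

24.13°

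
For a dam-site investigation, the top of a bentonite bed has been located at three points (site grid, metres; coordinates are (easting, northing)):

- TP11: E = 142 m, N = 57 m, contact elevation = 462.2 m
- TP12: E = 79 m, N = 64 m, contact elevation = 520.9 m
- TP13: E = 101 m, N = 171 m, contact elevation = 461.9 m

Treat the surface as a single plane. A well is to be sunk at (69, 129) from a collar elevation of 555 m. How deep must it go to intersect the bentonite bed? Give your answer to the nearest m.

Two edge vectors: TP11→TP12 = (-63, 7, 58.7), TP11→TP13 = (-41, 114, -0.3).
Normal n = (TP11→TP12) × (TP11→TP13) = (-6693.9, -2425.6, -6895).
So ∂z/∂E = −n_x/n_z = −0.97083 and ∂z/∂N = −n_y/n_z = −0.35179.
Intercept c from TP11: 462.2 + 137.86 + 20.05 = 620.11.
At (69, 129): z_contact = −67.0 − 45.4 + 620.11 = 507.7 m.
Depth below ground = 555 − 507.7 = 47 m.

47 m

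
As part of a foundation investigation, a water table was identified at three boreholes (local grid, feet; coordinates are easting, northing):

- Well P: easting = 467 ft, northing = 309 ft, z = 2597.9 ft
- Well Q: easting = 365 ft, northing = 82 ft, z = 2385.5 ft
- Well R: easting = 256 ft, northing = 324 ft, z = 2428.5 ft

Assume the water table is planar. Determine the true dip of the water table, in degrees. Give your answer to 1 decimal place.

Let the plane be z = a·easting + b·northing + c.
Well Q−Well P: −102a − 227b = −212.4;  Well R−Well P: −211a + 15b = −169.4.
Solving gives a = 0.84245, b = 0.55714.
Gradient magnitude |∇z| = √(a² + b²) = √(0.70972 + 0.31040) = 1.01001.
True dip = arctan(1.01001) = 45.3°, dipping toward WSW (azimuth ≈ 237°).

45.3°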